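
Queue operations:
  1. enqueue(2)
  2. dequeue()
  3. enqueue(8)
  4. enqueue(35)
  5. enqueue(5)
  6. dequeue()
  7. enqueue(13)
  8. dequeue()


enqueue(2) -> [2]
dequeue()->2, []
enqueue(8) -> [8]
enqueue(35) -> [8, 35]
enqueue(5) -> [8, 35, 5]
dequeue()->8, [35, 5]
enqueue(13) -> [35, 5, 13]
dequeue()->35, [5, 13]

Final queue: [5, 13]


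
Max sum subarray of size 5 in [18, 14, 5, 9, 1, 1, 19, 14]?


[0:5]: 47
[1:6]: 30
[2:7]: 35
[3:8]: 44

Max: 47 at [0:5]


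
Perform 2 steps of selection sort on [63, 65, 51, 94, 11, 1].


Initial: [63, 65, 51, 94, 11, 1]
Step 1: min=1 at 5
  Swap: [1, 65, 51, 94, 11, 63]
Step 2: min=11 at 4
  Swap: [1, 11, 51, 94, 65, 63]

After 2 steps: [1, 11, 51, 94, 65, 63]


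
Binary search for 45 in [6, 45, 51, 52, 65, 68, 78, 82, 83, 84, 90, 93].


Step 1: lo=0, hi=11, mid=5, val=68
Step 2: lo=0, hi=4, mid=2, val=51
Step 3: lo=0, hi=1, mid=0, val=6
Step 4: lo=1, hi=1, mid=1, val=45

Found at index 1


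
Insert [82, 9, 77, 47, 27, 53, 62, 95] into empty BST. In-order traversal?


Insert 82: root
Insert 9: L from 82
Insert 77: L from 82 -> R from 9
Insert 47: L from 82 -> R from 9 -> L from 77
Insert 27: L from 82 -> R from 9 -> L from 77 -> L from 47
Insert 53: L from 82 -> R from 9 -> L from 77 -> R from 47
Insert 62: L from 82 -> R from 9 -> L from 77 -> R from 47 -> R from 53
Insert 95: R from 82

In-order: [9, 27, 47, 53, 62, 77, 82, 95]


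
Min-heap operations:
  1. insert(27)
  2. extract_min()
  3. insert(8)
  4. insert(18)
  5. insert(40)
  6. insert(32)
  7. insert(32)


insert(27) -> [27]
extract_min()->27, []
insert(8) -> [8]
insert(18) -> [8, 18]
insert(40) -> [8, 18, 40]
insert(32) -> [8, 18, 40, 32]
insert(32) -> [8, 18, 40, 32, 32]

Final heap: [8, 18, 40, 32, 32]


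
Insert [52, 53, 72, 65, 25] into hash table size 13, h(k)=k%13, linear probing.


Insert 52: h=0 -> slot 0
Insert 53: h=1 -> slot 1
Insert 72: h=7 -> slot 7
Insert 65: h=0, 2 probes -> slot 2
Insert 25: h=12 -> slot 12

Table: [52, 53, 65, None, None, None, None, 72, None, None, None, None, 25]


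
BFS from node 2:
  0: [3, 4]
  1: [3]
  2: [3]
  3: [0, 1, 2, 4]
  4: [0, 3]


Visit 2, enqueue [3]
Visit 3, enqueue [0, 1, 4]
Visit 0, enqueue []
Visit 1, enqueue []
Visit 4, enqueue []

BFS order: [2, 3, 0, 1, 4]


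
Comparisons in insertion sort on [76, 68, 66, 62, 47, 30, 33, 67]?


Algorithm: insertion sort
Input: [76, 68, 66, 62, 47, 30, 33, 67]
Sorted: [30, 33, 47, 62, 66, 67, 68, 76]

24


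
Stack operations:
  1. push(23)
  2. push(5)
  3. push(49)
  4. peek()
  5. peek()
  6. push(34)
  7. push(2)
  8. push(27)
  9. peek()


push(23) -> [23]
push(5) -> [23, 5]
push(49) -> [23, 5, 49]
peek()->49
peek()->49
push(34) -> [23, 5, 49, 34]
push(2) -> [23, 5, 49, 34, 2]
push(27) -> [23, 5, 49, 34, 2, 27]
peek()->27

Final stack: [23, 5, 49, 34, 2, 27]


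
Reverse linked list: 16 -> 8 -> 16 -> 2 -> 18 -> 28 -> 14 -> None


Step 1: curr=16, set curr.next=prev(None) | reversed so far: 16
Step 2: curr=8, set curr.next=prev(16) | reversed so far: 8 -> 16
Step 3: curr=16, set curr.next=prev(8) | reversed so far: 16 -> 8 -> 16
Step 4: curr=2, set curr.next=prev(16) | reversed so far: 2 -> 16 -> 8 -> 16
Step 5: curr=18, set curr.next=prev(2) | reversed so far: 18 -> 2 -> 16 -> 8 -> 16
Step 6: curr=28, set curr.next=prev(18) | reversed so far: 28 -> 18 -> 2 -> 16 -> 8 -> 16
Step 7: curr=14, set curr.next=prev(28) | reversed so far: 14 -> 28 -> 18 -> 2 -> 16 -> 8 -> 16

14 -> 28 -> 18 -> 2 -> 16 -> 8 -> 16 -> None


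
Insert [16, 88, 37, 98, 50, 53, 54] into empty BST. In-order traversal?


Insert 16: root
Insert 88: R from 16
Insert 37: R from 16 -> L from 88
Insert 98: R from 16 -> R from 88
Insert 50: R from 16 -> L from 88 -> R from 37
Insert 53: R from 16 -> L from 88 -> R from 37 -> R from 50
Insert 54: R from 16 -> L from 88 -> R from 37 -> R from 50 -> R from 53

In-order: [16, 37, 50, 53, 54, 88, 98]


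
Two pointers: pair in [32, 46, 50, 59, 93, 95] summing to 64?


lo=0(32)+hi=5(95)=127
lo=0(32)+hi=4(93)=125
lo=0(32)+hi=3(59)=91
lo=0(32)+hi=2(50)=82
lo=0(32)+hi=1(46)=78

No pair found


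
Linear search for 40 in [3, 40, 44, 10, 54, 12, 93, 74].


i=0: 3!=40
i=1: 40==40 found!

Found at 1, 2 comps


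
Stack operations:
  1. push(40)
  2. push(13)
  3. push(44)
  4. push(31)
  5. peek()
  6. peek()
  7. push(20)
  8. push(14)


push(40) -> [40]
push(13) -> [40, 13]
push(44) -> [40, 13, 44]
push(31) -> [40, 13, 44, 31]
peek()->31
peek()->31
push(20) -> [40, 13, 44, 31, 20]
push(14) -> [40, 13, 44, 31, 20, 14]

Final stack: [40, 13, 44, 31, 20, 14]


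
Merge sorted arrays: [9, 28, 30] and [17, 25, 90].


Take 9 from A
Take 17 from B
Take 25 from B
Take 28 from A
Take 30 from A

Merged: [9, 17, 25, 28, 30, 90]


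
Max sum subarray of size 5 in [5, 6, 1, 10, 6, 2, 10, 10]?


[0:5]: 28
[1:6]: 25
[2:7]: 29
[3:8]: 38

Max: 38 at [3:8]


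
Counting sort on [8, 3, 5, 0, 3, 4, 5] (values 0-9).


Input: [8, 3, 5, 0, 3, 4, 5]
Counts: [1, 0, 0, 2, 1, 2, 0, 0, 1, 0]

Sorted: [0, 3, 3, 4, 5, 5, 8]


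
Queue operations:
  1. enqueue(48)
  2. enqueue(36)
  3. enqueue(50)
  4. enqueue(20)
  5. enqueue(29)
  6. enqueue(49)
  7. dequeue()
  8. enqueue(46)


enqueue(48) -> [48]
enqueue(36) -> [48, 36]
enqueue(50) -> [48, 36, 50]
enqueue(20) -> [48, 36, 50, 20]
enqueue(29) -> [48, 36, 50, 20, 29]
enqueue(49) -> [48, 36, 50, 20, 29, 49]
dequeue()->48, [36, 50, 20, 29, 49]
enqueue(46) -> [36, 50, 20, 29, 49, 46]

Final queue: [36, 50, 20, 29, 49, 46]


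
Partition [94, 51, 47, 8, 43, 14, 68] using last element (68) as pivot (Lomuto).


Pivot: 68
  51 <= 68: swap -> [51, 94, 47, 8, 43, 14, 68]
  47 <= 68: swap -> [51, 47, 94, 8, 43, 14, 68]
  8 <= 68: swap -> [51, 47, 8, 94, 43, 14, 68]
  43 <= 68: swap -> [51, 47, 8, 43, 94, 14, 68]
  14 <= 68: swap -> [51, 47, 8, 43, 14, 94, 68]
Place pivot at 5: [51, 47, 8, 43, 14, 68, 94]

Partitioned: [51, 47, 8, 43, 14, 68, 94]


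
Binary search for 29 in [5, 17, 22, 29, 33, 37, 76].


Step 1: lo=0, hi=6, mid=3, val=29

Found at index 3


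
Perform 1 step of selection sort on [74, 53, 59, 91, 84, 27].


Initial: [74, 53, 59, 91, 84, 27]
Step 1: min=27 at 5
  Swap: [27, 53, 59, 91, 84, 74]

After 1 step: [27, 53, 59, 91, 84, 74]


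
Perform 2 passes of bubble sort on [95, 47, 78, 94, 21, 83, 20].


Initial: [95, 47, 78, 94, 21, 83, 20]
Pass 1: [47, 78, 94, 21, 83, 20, 95] (6 swaps)
Pass 2: [47, 78, 21, 83, 20, 94, 95] (3 swaps)

After 2 passes: [47, 78, 21, 83, 20, 94, 95]


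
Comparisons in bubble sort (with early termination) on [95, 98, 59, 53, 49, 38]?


Algorithm: bubble sort (with early termination)
Input: [95, 98, 59, 53, 49, 38]
Sorted: [38, 49, 53, 59, 95, 98]

15


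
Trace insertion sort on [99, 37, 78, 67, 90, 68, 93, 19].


Initial: [99, 37, 78, 67, 90, 68, 93, 19]
Insert 37: [37, 99, 78, 67, 90, 68, 93, 19]
Insert 78: [37, 78, 99, 67, 90, 68, 93, 19]
Insert 67: [37, 67, 78, 99, 90, 68, 93, 19]
Insert 90: [37, 67, 78, 90, 99, 68, 93, 19]
Insert 68: [37, 67, 68, 78, 90, 99, 93, 19]
Insert 93: [37, 67, 68, 78, 90, 93, 99, 19]
Insert 19: [19, 37, 67, 68, 78, 90, 93, 99]

Sorted: [19, 37, 67, 68, 78, 90, 93, 99]


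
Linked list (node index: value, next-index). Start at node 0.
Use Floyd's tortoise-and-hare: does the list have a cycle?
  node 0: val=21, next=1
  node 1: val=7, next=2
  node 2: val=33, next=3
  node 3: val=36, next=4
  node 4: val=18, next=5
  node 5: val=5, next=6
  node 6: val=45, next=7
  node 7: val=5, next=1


Floyd's tortoise (slow, +1) and hare (fast, +2):
  init: slow=0, fast=0
  step 1: slow=1, fast=2
  step 2: slow=2, fast=4
  step 3: slow=3, fast=6
  step 4: slow=4, fast=1
  step 5: slow=5, fast=3
  step 6: slow=6, fast=5
  step 7: slow=7, fast=7
  slow == fast at node 7: cycle detected

Cycle: yes


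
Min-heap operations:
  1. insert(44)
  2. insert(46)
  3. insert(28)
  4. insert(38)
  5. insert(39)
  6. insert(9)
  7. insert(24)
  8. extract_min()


insert(44) -> [44]
insert(46) -> [44, 46]
insert(28) -> [28, 46, 44]
insert(38) -> [28, 38, 44, 46]
insert(39) -> [28, 38, 44, 46, 39]
insert(9) -> [9, 38, 28, 46, 39, 44]
insert(24) -> [9, 38, 24, 46, 39, 44, 28]
extract_min()->9, [24, 38, 28, 46, 39, 44]

Final heap: [24, 38, 28, 46, 39, 44]


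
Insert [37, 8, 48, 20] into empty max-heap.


Insert 37: [37]
Insert 8: [37, 8]
Insert 48: [48, 8, 37]
Insert 20: [48, 20, 37, 8]

Final heap: [48, 20, 37, 8]


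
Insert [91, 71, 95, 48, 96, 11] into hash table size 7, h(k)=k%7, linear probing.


Insert 91: h=0 -> slot 0
Insert 71: h=1 -> slot 1
Insert 95: h=4 -> slot 4
Insert 48: h=6 -> slot 6
Insert 96: h=5 -> slot 5
Insert 11: h=4, 5 probes -> slot 2

Table: [91, 71, 11, None, 95, 96, 48]


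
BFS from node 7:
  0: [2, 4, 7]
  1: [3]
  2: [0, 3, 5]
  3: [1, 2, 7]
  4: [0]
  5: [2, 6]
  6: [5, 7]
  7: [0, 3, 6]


Visit 7, enqueue [0, 3, 6]
Visit 0, enqueue [2, 4]
Visit 3, enqueue [1]
Visit 6, enqueue [5]
Visit 2, enqueue []
Visit 4, enqueue []
Visit 1, enqueue []
Visit 5, enqueue []

BFS order: [7, 0, 3, 6, 2, 4, 1, 5]


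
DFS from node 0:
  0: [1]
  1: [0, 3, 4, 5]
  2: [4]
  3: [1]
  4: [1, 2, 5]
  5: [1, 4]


Visit 0, push [1]
Visit 1, push [5, 4, 3]
Visit 3, push []
Visit 4, push [5, 2]
Visit 2, push []
Visit 5, push []

DFS order: [0, 1, 3, 4, 2, 5]


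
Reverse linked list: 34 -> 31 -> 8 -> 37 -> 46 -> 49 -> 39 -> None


Step 1: curr=34, set curr.next=prev(None) | reversed so far: 34
Step 2: curr=31, set curr.next=prev(34) | reversed so far: 31 -> 34
Step 3: curr=8, set curr.next=prev(31) | reversed so far: 8 -> 31 -> 34
Step 4: curr=37, set curr.next=prev(8) | reversed so far: 37 -> 8 -> 31 -> 34
Step 5: curr=46, set curr.next=prev(37) | reversed so far: 46 -> 37 -> 8 -> 31 -> 34
Step 6: curr=49, set curr.next=prev(46) | reversed so far: 49 -> 46 -> 37 -> 8 -> 31 -> 34
Step 7: curr=39, set curr.next=prev(49) | reversed so far: 39 -> 49 -> 46 -> 37 -> 8 -> 31 -> 34

39 -> 49 -> 46 -> 37 -> 8 -> 31 -> 34 -> None


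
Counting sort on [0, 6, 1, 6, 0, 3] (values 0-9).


Input: [0, 6, 1, 6, 0, 3]
Counts: [2, 1, 0, 1, 0, 0, 2, 0, 0, 0]

Sorted: [0, 0, 1, 3, 6, 6]


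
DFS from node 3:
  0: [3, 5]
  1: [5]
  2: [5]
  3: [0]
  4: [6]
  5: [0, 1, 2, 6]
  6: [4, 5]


Visit 3, push [0]
Visit 0, push [5]
Visit 5, push [6, 2, 1]
Visit 1, push []
Visit 2, push []
Visit 6, push [4]
Visit 4, push []

DFS order: [3, 0, 5, 1, 2, 6, 4]


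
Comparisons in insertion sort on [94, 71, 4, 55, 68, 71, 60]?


Algorithm: insertion sort
Input: [94, 71, 4, 55, 68, 71, 60]
Sorted: [4, 55, 60, 68, 71, 71, 94]

16


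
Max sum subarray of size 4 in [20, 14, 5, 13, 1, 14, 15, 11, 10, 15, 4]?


[0:4]: 52
[1:5]: 33
[2:6]: 33
[3:7]: 43
[4:8]: 41
[5:9]: 50
[6:10]: 51
[7:11]: 40

Max: 52 at [0:4]


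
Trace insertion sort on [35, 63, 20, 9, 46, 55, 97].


Initial: [35, 63, 20, 9, 46, 55, 97]
Insert 63: [35, 63, 20, 9, 46, 55, 97]
Insert 20: [20, 35, 63, 9, 46, 55, 97]
Insert 9: [9, 20, 35, 63, 46, 55, 97]
Insert 46: [9, 20, 35, 46, 63, 55, 97]
Insert 55: [9, 20, 35, 46, 55, 63, 97]
Insert 97: [9, 20, 35, 46, 55, 63, 97]

Sorted: [9, 20, 35, 46, 55, 63, 97]


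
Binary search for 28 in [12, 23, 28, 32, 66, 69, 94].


Step 1: lo=0, hi=6, mid=3, val=32
Step 2: lo=0, hi=2, mid=1, val=23
Step 3: lo=2, hi=2, mid=2, val=28

Found at index 2


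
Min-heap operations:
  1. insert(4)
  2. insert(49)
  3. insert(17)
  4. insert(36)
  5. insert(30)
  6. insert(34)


insert(4) -> [4]
insert(49) -> [4, 49]
insert(17) -> [4, 49, 17]
insert(36) -> [4, 36, 17, 49]
insert(30) -> [4, 30, 17, 49, 36]
insert(34) -> [4, 30, 17, 49, 36, 34]

Final heap: [4, 30, 17, 49, 36, 34]


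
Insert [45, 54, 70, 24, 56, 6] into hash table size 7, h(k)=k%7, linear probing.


Insert 45: h=3 -> slot 3
Insert 54: h=5 -> slot 5
Insert 70: h=0 -> slot 0
Insert 24: h=3, 1 probes -> slot 4
Insert 56: h=0, 1 probes -> slot 1
Insert 6: h=6 -> slot 6

Table: [70, 56, None, 45, 24, 54, 6]


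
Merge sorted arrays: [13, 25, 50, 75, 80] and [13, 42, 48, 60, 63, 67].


Take 13 from A
Take 13 from B
Take 25 from A
Take 42 from B
Take 48 from B
Take 50 from A
Take 60 from B
Take 63 from B
Take 67 from B

Merged: [13, 13, 25, 42, 48, 50, 60, 63, 67, 75, 80]


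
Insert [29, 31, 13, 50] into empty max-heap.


Insert 29: [29]
Insert 31: [31, 29]
Insert 13: [31, 29, 13]
Insert 50: [50, 31, 13, 29]

Final heap: [50, 31, 13, 29]


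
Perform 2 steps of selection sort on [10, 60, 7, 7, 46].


Initial: [10, 60, 7, 7, 46]
Step 1: min=7 at 2
  Swap: [7, 60, 10, 7, 46]
Step 2: min=7 at 3
  Swap: [7, 7, 10, 60, 46]

After 2 steps: [7, 7, 10, 60, 46]


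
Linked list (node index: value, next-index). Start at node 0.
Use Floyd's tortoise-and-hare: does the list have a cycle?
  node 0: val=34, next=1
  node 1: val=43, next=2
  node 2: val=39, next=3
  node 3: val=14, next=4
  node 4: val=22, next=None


Floyd's tortoise (slow, +1) and hare (fast, +2):
  init: slow=0, fast=0
  step 1: slow=1, fast=2
  step 2: slow=2, fast=4
  step 3: fast -> None, no cycle

Cycle: no


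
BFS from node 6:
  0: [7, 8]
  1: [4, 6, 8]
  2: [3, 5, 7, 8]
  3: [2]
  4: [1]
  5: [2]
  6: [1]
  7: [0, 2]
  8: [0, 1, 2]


Visit 6, enqueue [1]
Visit 1, enqueue [4, 8]
Visit 4, enqueue []
Visit 8, enqueue [0, 2]
Visit 0, enqueue [7]
Visit 2, enqueue [3, 5]
Visit 7, enqueue []
Visit 3, enqueue []
Visit 5, enqueue []

BFS order: [6, 1, 4, 8, 0, 2, 7, 3, 5]


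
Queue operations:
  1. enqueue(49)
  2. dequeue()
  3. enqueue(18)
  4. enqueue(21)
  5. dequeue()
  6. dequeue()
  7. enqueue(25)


enqueue(49) -> [49]
dequeue()->49, []
enqueue(18) -> [18]
enqueue(21) -> [18, 21]
dequeue()->18, [21]
dequeue()->21, []
enqueue(25) -> [25]

Final queue: [25]


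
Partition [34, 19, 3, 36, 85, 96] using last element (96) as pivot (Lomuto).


Pivot: 96
  34 <= 96: advance i (no swap)
  19 <= 96: advance i (no swap)
  3 <= 96: advance i (no swap)
  36 <= 96: advance i (no swap)
  85 <= 96: advance i (no swap)
Place pivot at 5: [34, 19, 3, 36, 85, 96]

Partitioned: [34, 19, 3, 36, 85, 96]


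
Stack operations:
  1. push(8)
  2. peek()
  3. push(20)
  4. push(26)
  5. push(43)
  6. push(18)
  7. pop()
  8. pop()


push(8) -> [8]
peek()->8
push(20) -> [8, 20]
push(26) -> [8, 20, 26]
push(43) -> [8, 20, 26, 43]
push(18) -> [8, 20, 26, 43, 18]
pop()->18, [8, 20, 26, 43]
pop()->43, [8, 20, 26]

Final stack: [8, 20, 26]


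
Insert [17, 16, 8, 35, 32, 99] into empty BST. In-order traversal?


Insert 17: root
Insert 16: L from 17
Insert 8: L from 17 -> L from 16
Insert 35: R from 17
Insert 32: R from 17 -> L from 35
Insert 99: R from 17 -> R from 35

In-order: [8, 16, 17, 32, 35, 99]


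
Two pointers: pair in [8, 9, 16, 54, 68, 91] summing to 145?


lo=0(8)+hi=5(91)=99
lo=1(9)+hi=5(91)=100
lo=2(16)+hi=5(91)=107
lo=3(54)+hi=5(91)=145

Yes: 54+91=145


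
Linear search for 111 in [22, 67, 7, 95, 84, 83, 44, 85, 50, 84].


i=0: 22!=111
i=1: 67!=111
i=2: 7!=111
i=3: 95!=111
i=4: 84!=111
i=5: 83!=111
i=6: 44!=111
i=7: 85!=111
i=8: 50!=111
i=9: 84!=111

Not found, 10 comps


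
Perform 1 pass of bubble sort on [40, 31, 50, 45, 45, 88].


Initial: [40, 31, 50, 45, 45, 88]
Pass 1: [31, 40, 45, 45, 50, 88] (3 swaps)

After 1 pass: [31, 40, 45, 45, 50, 88]


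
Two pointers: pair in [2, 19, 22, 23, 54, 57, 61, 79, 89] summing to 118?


lo=0(2)+hi=8(89)=91
lo=1(19)+hi=8(89)=108
lo=2(22)+hi=8(89)=111
lo=3(23)+hi=8(89)=112
lo=4(54)+hi=8(89)=143
lo=4(54)+hi=7(79)=133
lo=4(54)+hi=6(61)=115
lo=5(57)+hi=6(61)=118

Yes: 57+61=118


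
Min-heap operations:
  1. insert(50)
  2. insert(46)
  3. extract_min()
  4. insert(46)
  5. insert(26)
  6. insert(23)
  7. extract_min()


insert(50) -> [50]
insert(46) -> [46, 50]
extract_min()->46, [50]
insert(46) -> [46, 50]
insert(26) -> [26, 50, 46]
insert(23) -> [23, 26, 46, 50]
extract_min()->23, [26, 50, 46]

Final heap: [26, 50, 46]


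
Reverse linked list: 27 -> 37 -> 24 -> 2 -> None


Step 1: curr=27, set curr.next=prev(None) | reversed so far: 27
Step 2: curr=37, set curr.next=prev(27) | reversed so far: 37 -> 27
Step 3: curr=24, set curr.next=prev(37) | reversed so far: 24 -> 37 -> 27
Step 4: curr=2, set curr.next=prev(24) | reversed so far: 2 -> 24 -> 37 -> 27

2 -> 24 -> 37 -> 27 -> None


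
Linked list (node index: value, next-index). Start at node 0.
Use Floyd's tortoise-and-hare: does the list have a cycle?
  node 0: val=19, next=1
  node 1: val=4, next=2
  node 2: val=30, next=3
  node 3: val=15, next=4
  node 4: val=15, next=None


Floyd's tortoise (slow, +1) and hare (fast, +2):
  init: slow=0, fast=0
  step 1: slow=1, fast=2
  step 2: slow=2, fast=4
  step 3: fast -> None, no cycle

Cycle: no


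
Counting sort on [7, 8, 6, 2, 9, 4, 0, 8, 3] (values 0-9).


Input: [7, 8, 6, 2, 9, 4, 0, 8, 3]
Counts: [1, 0, 1, 1, 1, 0, 1, 1, 2, 1]

Sorted: [0, 2, 3, 4, 6, 7, 8, 8, 9]


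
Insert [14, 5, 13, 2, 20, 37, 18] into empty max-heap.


Insert 14: [14]
Insert 5: [14, 5]
Insert 13: [14, 5, 13]
Insert 2: [14, 5, 13, 2]
Insert 20: [20, 14, 13, 2, 5]
Insert 37: [37, 14, 20, 2, 5, 13]
Insert 18: [37, 14, 20, 2, 5, 13, 18]

Final heap: [37, 14, 20, 2, 5, 13, 18]


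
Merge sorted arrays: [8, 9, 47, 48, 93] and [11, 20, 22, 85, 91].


Take 8 from A
Take 9 from A
Take 11 from B
Take 20 from B
Take 22 from B
Take 47 from A
Take 48 from A
Take 85 from B
Take 91 from B

Merged: [8, 9, 11, 20, 22, 47, 48, 85, 91, 93]


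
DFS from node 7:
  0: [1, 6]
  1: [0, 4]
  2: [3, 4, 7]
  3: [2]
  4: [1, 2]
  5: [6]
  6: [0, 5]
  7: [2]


Visit 7, push [2]
Visit 2, push [4, 3]
Visit 3, push []
Visit 4, push [1]
Visit 1, push [0]
Visit 0, push [6]
Visit 6, push [5]
Visit 5, push []

DFS order: [7, 2, 3, 4, 1, 0, 6, 5]


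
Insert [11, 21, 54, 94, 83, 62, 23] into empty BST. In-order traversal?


Insert 11: root
Insert 21: R from 11
Insert 54: R from 11 -> R from 21
Insert 94: R from 11 -> R from 21 -> R from 54
Insert 83: R from 11 -> R from 21 -> R from 54 -> L from 94
Insert 62: R from 11 -> R from 21 -> R from 54 -> L from 94 -> L from 83
Insert 23: R from 11 -> R from 21 -> L from 54

In-order: [11, 21, 23, 54, 62, 83, 94]


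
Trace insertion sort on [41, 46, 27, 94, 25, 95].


Initial: [41, 46, 27, 94, 25, 95]
Insert 46: [41, 46, 27, 94, 25, 95]
Insert 27: [27, 41, 46, 94, 25, 95]
Insert 94: [27, 41, 46, 94, 25, 95]
Insert 25: [25, 27, 41, 46, 94, 95]
Insert 95: [25, 27, 41, 46, 94, 95]

Sorted: [25, 27, 41, 46, 94, 95]


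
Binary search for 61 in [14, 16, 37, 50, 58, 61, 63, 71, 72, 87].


Step 1: lo=0, hi=9, mid=4, val=58
Step 2: lo=5, hi=9, mid=7, val=71
Step 3: lo=5, hi=6, mid=5, val=61

Found at index 5


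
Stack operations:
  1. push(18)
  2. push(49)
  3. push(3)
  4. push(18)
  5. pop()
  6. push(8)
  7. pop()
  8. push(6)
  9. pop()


push(18) -> [18]
push(49) -> [18, 49]
push(3) -> [18, 49, 3]
push(18) -> [18, 49, 3, 18]
pop()->18, [18, 49, 3]
push(8) -> [18, 49, 3, 8]
pop()->8, [18, 49, 3]
push(6) -> [18, 49, 3, 6]
pop()->6, [18, 49, 3]

Final stack: [18, 49, 3]


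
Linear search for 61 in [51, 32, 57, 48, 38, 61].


i=0: 51!=61
i=1: 32!=61
i=2: 57!=61
i=3: 48!=61
i=4: 38!=61
i=5: 61==61 found!

Found at 5, 6 comps


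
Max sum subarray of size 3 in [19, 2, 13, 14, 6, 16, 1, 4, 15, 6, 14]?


[0:3]: 34
[1:4]: 29
[2:5]: 33
[3:6]: 36
[4:7]: 23
[5:8]: 21
[6:9]: 20
[7:10]: 25
[8:11]: 35

Max: 36 at [3:6]


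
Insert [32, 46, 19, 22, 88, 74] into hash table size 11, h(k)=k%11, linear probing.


Insert 32: h=10 -> slot 10
Insert 46: h=2 -> slot 2
Insert 19: h=8 -> slot 8
Insert 22: h=0 -> slot 0
Insert 88: h=0, 1 probes -> slot 1
Insert 74: h=8, 1 probes -> slot 9

Table: [22, 88, 46, None, None, None, None, None, 19, 74, 32]


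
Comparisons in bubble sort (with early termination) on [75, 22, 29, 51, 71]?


Algorithm: bubble sort (with early termination)
Input: [75, 22, 29, 51, 71]
Sorted: [22, 29, 51, 71, 75]

7


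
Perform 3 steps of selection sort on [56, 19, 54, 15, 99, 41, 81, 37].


Initial: [56, 19, 54, 15, 99, 41, 81, 37]
Step 1: min=15 at 3
  Swap: [15, 19, 54, 56, 99, 41, 81, 37]
Step 2: min=19 at 1
  Swap: [15, 19, 54, 56, 99, 41, 81, 37]
Step 3: min=37 at 7
  Swap: [15, 19, 37, 56, 99, 41, 81, 54]

After 3 steps: [15, 19, 37, 56, 99, 41, 81, 54]


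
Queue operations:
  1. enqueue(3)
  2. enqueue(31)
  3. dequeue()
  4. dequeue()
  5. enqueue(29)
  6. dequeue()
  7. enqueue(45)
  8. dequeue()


enqueue(3) -> [3]
enqueue(31) -> [3, 31]
dequeue()->3, [31]
dequeue()->31, []
enqueue(29) -> [29]
dequeue()->29, []
enqueue(45) -> [45]
dequeue()->45, []

Final queue: []


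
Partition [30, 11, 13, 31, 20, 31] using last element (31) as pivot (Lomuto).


Pivot: 31
  30 <= 31: advance i (no swap)
  11 <= 31: advance i (no swap)
  13 <= 31: advance i (no swap)
  31 <= 31: advance i (no swap)
  20 <= 31: advance i (no swap)
Place pivot at 5: [30, 11, 13, 31, 20, 31]

Partitioned: [30, 11, 13, 31, 20, 31]


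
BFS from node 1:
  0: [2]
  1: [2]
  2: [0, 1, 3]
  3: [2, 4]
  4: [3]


Visit 1, enqueue [2]
Visit 2, enqueue [0, 3]
Visit 0, enqueue []
Visit 3, enqueue [4]
Visit 4, enqueue []

BFS order: [1, 2, 0, 3, 4]


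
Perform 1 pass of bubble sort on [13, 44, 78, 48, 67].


Initial: [13, 44, 78, 48, 67]
Pass 1: [13, 44, 48, 67, 78] (2 swaps)

After 1 pass: [13, 44, 48, 67, 78]


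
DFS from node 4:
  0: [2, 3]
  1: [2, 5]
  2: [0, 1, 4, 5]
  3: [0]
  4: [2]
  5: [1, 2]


Visit 4, push [2]
Visit 2, push [5, 1, 0]
Visit 0, push [3]
Visit 3, push []
Visit 1, push [5]
Visit 5, push []

DFS order: [4, 2, 0, 3, 1, 5]


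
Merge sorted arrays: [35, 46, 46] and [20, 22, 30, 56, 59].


Take 20 from B
Take 22 from B
Take 30 from B
Take 35 from A
Take 46 from A
Take 46 from A

Merged: [20, 22, 30, 35, 46, 46, 56, 59]


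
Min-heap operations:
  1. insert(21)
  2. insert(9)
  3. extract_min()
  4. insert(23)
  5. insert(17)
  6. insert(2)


insert(21) -> [21]
insert(9) -> [9, 21]
extract_min()->9, [21]
insert(23) -> [21, 23]
insert(17) -> [17, 23, 21]
insert(2) -> [2, 17, 21, 23]

Final heap: [2, 17, 21, 23]


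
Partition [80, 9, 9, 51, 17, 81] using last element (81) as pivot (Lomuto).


Pivot: 81
  80 <= 81: advance i (no swap)
  9 <= 81: advance i (no swap)
  9 <= 81: advance i (no swap)
  51 <= 81: advance i (no swap)
  17 <= 81: advance i (no swap)
Place pivot at 5: [80, 9, 9, 51, 17, 81]

Partitioned: [80, 9, 9, 51, 17, 81]


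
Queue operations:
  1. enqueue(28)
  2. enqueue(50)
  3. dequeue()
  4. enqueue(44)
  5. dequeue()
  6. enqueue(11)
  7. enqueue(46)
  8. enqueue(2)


enqueue(28) -> [28]
enqueue(50) -> [28, 50]
dequeue()->28, [50]
enqueue(44) -> [50, 44]
dequeue()->50, [44]
enqueue(11) -> [44, 11]
enqueue(46) -> [44, 11, 46]
enqueue(2) -> [44, 11, 46, 2]

Final queue: [44, 11, 46, 2]


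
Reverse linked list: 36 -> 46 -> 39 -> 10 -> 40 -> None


Step 1: curr=36, set curr.next=prev(None) | reversed so far: 36
Step 2: curr=46, set curr.next=prev(36) | reversed so far: 46 -> 36
Step 3: curr=39, set curr.next=prev(46) | reversed so far: 39 -> 46 -> 36
Step 4: curr=10, set curr.next=prev(39) | reversed so far: 10 -> 39 -> 46 -> 36
Step 5: curr=40, set curr.next=prev(10) | reversed so far: 40 -> 10 -> 39 -> 46 -> 36

40 -> 10 -> 39 -> 46 -> 36 -> None


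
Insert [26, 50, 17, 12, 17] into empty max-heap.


Insert 26: [26]
Insert 50: [50, 26]
Insert 17: [50, 26, 17]
Insert 12: [50, 26, 17, 12]
Insert 17: [50, 26, 17, 12, 17]

Final heap: [50, 26, 17, 12, 17]


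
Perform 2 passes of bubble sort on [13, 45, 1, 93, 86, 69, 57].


Initial: [13, 45, 1, 93, 86, 69, 57]
Pass 1: [13, 1, 45, 86, 69, 57, 93] (4 swaps)
Pass 2: [1, 13, 45, 69, 57, 86, 93] (3 swaps)

After 2 passes: [1, 13, 45, 69, 57, 86, 93]


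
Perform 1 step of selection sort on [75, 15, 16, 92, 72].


Initial: [75, 15, 16, 92, 72]
Step 1: min=15 at 1
  Swap: [15, 75, 16, 92, 72]

After 1 step: [15, 75, 16, 92, 72]


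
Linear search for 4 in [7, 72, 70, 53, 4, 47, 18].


i=0: 7!=4
i=1: 72!=4
i=2: 70!=4
i=3: 53!=4
i=4: 4==4 found!

Found at 4, 5 comps


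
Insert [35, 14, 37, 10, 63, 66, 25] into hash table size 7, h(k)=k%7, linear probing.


Insert 35: h=0 -> slot 0
Insert 14: h=0, 1 probes -> slot 1
Insert 37: h=2 -> slot 2
Insert 10: h=3 -> slot 3
Insert 63: h=0, 4 probes -> slot 4
Insert 66: h=3, 2 probes -> slot 5
Insert 25: h=4, 2 probes -> slot 6

Table: [35, 14, 37, 10, 63, 66, 25]


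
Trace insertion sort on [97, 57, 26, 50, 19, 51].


Initial: [97, 57, 26, 50, 19, 51]
Insert 57: [57, 97, 26, 50, 19, 51]
Insert 26: [26, 57, 97, 50, 19, 51]
Insert 50: [26, 50, 57, 97, 19, 51]
Insert 19: [19, 26, 50, 57, 97, 51]
Insert 51: [19, 26, 50, 51, 57, 97]

Sorted: [19, 26, 50, 51, 57, 97]


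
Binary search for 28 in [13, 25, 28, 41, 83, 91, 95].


Step 1: lo=0, hi=6, mid=3, val=41
Step 2: lo=0, hi=2, mid=1, val=25
Step 3: lo=2, hi=2, mid=2, val=28

Found at index 2


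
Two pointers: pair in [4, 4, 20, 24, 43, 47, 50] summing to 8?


lo=0(4)+hi=6(50)=54
lo=0(4)+hi=5(47)=51
lo=0(4)+hi=4(43)=47
lo=0(4)+hi=3(24)=28
lo=0(4)+hi=2(20)=24
lo=0(4)+hi=1(4)=8

Yes: 4+4=8


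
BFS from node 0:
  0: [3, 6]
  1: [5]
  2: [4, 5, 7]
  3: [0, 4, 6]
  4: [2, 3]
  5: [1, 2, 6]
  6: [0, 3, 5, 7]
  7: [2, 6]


Visit 0, enqueue [3, 6]
Visit 3, enqueue [4]
Visit 6, enqueue [5, 7]
Visit 4, enqueue [2]
Visit 5, enqueue [1]
Visit 7, enqueue []
Visit 2, enqueue []
Visit 1, enqueue []

BFS order: [0, 3, 6, 4, 5, 7, 2, 1]


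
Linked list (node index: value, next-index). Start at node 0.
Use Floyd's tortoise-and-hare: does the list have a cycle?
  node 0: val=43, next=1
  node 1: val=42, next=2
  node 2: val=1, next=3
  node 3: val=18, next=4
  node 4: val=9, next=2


Floyd's tortoise (slow, +1) and hare (fast, +2):
  init: slow=0, fast=0
  step 1: slow=1, fast=2
  step 2: slow=2, fast=4
  step 3: slow=3, fast=3
  slow == fast at node 3: cycle detected

Cycle: yes


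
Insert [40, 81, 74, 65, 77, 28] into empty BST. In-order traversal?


Insert 40: root
Insert 81: R from 40
Insert 74: R from 40 -> L from 81
Insert 65: R from 40 -> L from 81 -> L from 74
Insert 77: R from 40 -> L from 81 -> R from 74
Insert 28: L from 40

In-order: [28, 40, 65, 74, 77, 81]


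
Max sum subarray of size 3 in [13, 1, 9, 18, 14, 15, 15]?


[0:3]: 23
[1:4]: 28
[2:5]: 41
[3:6]: 47
[4:7]: 44

Max: 47 at [3:6]


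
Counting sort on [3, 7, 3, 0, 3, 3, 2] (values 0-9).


Input: [3, 7, 3, 0, 3, 3, 2]
Counts: [1, 0, 1, 4, 0, 0, 0, 1, 0, 0]

Sorted: [0, 2, 3, 3, 3, 3, 7]


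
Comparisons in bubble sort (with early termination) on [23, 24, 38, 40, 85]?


Algorithm: bubble sort (with early termination)
Input: [23, 24, 38, 40, 85]
Sorted: [23, 24, 38, 40, 85]

4


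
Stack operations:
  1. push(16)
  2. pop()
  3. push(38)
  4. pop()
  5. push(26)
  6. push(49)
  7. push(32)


push(16) -> [16]
pop()->16, []
push(38) -> [38]
pop()->38, []
push(26) -> [26]
push(49) -> [26, 49]
push(32) -> [26, 49, 32]

Final stack: [26, 49, 32]


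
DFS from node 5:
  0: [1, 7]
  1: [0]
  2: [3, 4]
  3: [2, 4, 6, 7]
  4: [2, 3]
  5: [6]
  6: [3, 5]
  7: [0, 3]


Visit 5, push [6]
Visit 6, push [3]
Visit 3, push [7, 4, 2]
Visit 2, push [4]
Visit 4, push []
Visit 7, push [0]
Visit 0, push [1]
Visit 1, push []

DFS order: [5, 6, 3, 2, 4, 7, 0, 1]


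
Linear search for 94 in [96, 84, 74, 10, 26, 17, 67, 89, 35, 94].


i=0: 96!=94
i=1: 84!=94
i=2: 74!=94
i=3: 10!=94
i=4: 26!=94
i=5: 17!=94
i=6: 67!=94
i=7: 89!=94
i=8: 35!=94
i=9: 94==94 found!

Found at 9, 10 comps


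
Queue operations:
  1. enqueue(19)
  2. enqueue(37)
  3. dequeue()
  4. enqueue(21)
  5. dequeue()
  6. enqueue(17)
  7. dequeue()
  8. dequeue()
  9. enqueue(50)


enqueue(19) -> [19]
enqueue(37) -> [19, 37]
dequeue()->19, [37]
enqueue(21) -> [37, 21]
dequeue()->37, [21]
enqueue(17) -> [21, 17]
dequeue()->21, [17]
dequeue()->17, []
enqueue(50) -> [50]

Final queue: [50]


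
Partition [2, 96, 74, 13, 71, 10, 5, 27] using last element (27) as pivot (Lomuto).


Pivot: 27
  2 <= 27: advance i (no swap)
  13 <= 27: swap -> [2, 13, 74, 96, 71, 10, 5, 27]
  10 <= 27: swap -> [2, 13, 10, 96, 71, 74, 5, 27]
  5 <= 27: swap -> [2, 13, 10, 5, 71, 74, 96, 27]
Place pivot at 4: [2, 13, 10, 5, 27, 74, 96, 71]

Partitioned: [2, 13, 10, 5, 27, 74, 96, 71]


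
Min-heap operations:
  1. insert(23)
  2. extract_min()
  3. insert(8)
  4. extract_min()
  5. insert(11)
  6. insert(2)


insert(23) -> [23]
extract_min()->23, []
insert(8) -> [8]
extract_min()->8, []
insert(11) -> [11]
insert(2) -> [2, 11]

Final heap: [2, 11]


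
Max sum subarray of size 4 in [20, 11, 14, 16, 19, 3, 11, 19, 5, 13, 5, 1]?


[0:4]: 61
[1:5]: 60
[2:6]: 52
[3:7]: 49
[4:8]: 52
[5:9]: 38
[6:10]: 48
[7:11]: 42
[8:12]: 24

Max: 61 at [0:4]


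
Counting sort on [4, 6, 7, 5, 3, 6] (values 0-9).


Input: [4, 6, 7, 5, 3, 6]
Counts: [0, 0, 0, 1, 1, 1, 2, 1, 0, 0]

Sorted: [3, 4, 5, 6, 6, 7]


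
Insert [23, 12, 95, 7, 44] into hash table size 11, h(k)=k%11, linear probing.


Insert 23: h=1 -> slot 1
Insert 12: h=1, 1 probes -> slot 2
Insert 95: h=7 -> slot 7
Insert 7: h=7, 1 probes -> slot 8
Insert 44: h=0 -> slot 0

Table: [44, 23, 12, None, None, None, None, 95, 7, None, None]


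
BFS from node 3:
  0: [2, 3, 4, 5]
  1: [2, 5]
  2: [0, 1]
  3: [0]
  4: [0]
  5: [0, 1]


Visit 3, enqueue [0]
Visit 0, enqueue [2, 4, 5]
Visit 2, enqueue [1]
Visit 4, enqueue []
Visit 5, enqueue []
Visit 1, enqueue []

BFS order: [3, 0, 2, 4, 5, 1]


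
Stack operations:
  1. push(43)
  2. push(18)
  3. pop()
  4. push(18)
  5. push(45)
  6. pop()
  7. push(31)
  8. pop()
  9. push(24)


push(43) -> [43]
push(18) -> [43, 18]
pop()->18, [43]
push(18) -> [43, 18]
push(45) -> [43, 18, 45]
pop()->45, [43, 18]
push(31) -> [43, 18, 31]
pop()->31, [43, 18]
push(24) -> [43, 18, 24]

Final stack: [43, 18, 24]


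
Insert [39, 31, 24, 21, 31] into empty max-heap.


Insert 39: [39]
Insert 31: [39, 31]
Insert 24: [39, 31, 24]
Insert 21: [39, 31, 24, 21]
Insert 31: [39, 31, 24, 21, 31]

Final heap: [39, 31, 24, 21, 31]


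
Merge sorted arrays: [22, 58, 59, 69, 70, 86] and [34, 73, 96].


Take 22 from A
Take 34 from B
Take 58 from A
Take 59 from A
Take 69 from A
Take 70 from A
Take 73 from B
Take 86 from A

Merged: [22, 34, 58, 59, 69, 70, 73, 86, 96]


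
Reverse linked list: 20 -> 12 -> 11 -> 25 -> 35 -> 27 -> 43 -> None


Step 1: curr=20, set curr.next=prev(None) | reversed so far: 20
Step 2: curr=12, set curr.next=prev(20) | reversed so far: 12 -> 20
Step 3: curr=11, set curr.next=prev(12) | reversed so far: 11 -> 12 -> 20
Step 4: curr=25, set curr.next=prev(11) | reversed so far: 25 -> 11 -> 12 -> 20
Step 5: curr=35, set curr.next=prev(25) | reversed so far: 35 -> 25 -> 11 -> 12 -> 20
Step 6: curr=27, set curr.next=prev(35) | reversed so far: 27 -> 35 -> 25 -> 11 -> 12 -> 20
Step 7: curr=43, set curr.next=prev(27) | reversed so far: 43 -> 27 -> 35 -> 25 -> 11 -> 12 -> 20

43 -> 27 -> 35 -> 25 -> 11 -> 12 -> 20 -> None


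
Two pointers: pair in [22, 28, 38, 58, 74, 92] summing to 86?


lo=0(22)+hi=5(92)=114
lo=0(22)+hi=4(74)=96
lo=0(22)+hi=3(58)=80
lo=1(28)+hi=3(58)=86

Yes: 28+58=86


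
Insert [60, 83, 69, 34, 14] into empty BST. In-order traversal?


Insert 60: root
Insert 83: R from 60
Insert 69: R from 60 -> L from 83
Insert 34: L from 60
Insert 14: L from 60 -> L from 34

In-order: [14, 34, 60, 69, 83]


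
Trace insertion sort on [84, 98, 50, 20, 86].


Initial: [84, 98, 50, 20, 86]
Insert 98: [84, 98, 50, 20, 86]
Insert 50: [50, 84, 98, 20, 86]
Insert 20: [20, 50, 84, 98, 86]
Insert 86: [20, 50, 84, 86, 98]

Sorted: [20, 50, 84, 86, 98]


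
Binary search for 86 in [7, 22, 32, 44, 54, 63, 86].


Step 1: lo=0, hi=6, mid=3, val=44
Step 2: lo=4, hi=6, mid=5, val=63
Step 3: lo=6, hi=6, mid=6, val=86

Found at index 6


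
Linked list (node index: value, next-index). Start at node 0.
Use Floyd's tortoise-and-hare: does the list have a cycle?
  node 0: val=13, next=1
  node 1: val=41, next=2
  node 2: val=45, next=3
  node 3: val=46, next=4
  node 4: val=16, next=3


Floyd's tortoise (slow, +1) and hare (fast, +2):
  init: slow=0, fast=0
  step 1: slow=1, fast=2
  step 2: slow=2, fast=4
  step 3: slow=3, fast=4
  step 4: slow=4, fast=4
  slow == fast at node 4: cycle detected

Cycle: yes


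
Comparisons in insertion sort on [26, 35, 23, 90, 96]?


Algorithm: insertion sort
Input: [26, 35, 23, 90, 96]
Sorted: [23, 26, 35, 90, 96]

5


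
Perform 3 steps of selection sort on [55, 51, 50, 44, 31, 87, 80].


Initial: [55, 51, 50, 44, 31, 87, 80]
Step 1: min=31 at 4
  Swap: [31, 51, 50, 44, 55, 87, 80]
Step 2: min=44 at 3
  Swap: [31, 44, 50, 51, 55, 87, 80]
Step 3: min=50 at 2
  Swap: [31, 44, 50, 51, 55, 87, 80]

After 3 steps: [31, 44, 50, 51, 55, 87, 80]


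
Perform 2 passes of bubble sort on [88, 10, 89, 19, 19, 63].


Initial: [88, 10, 89, 19, 19, 63]
Pass 1: [10, 88, 19, 19, 63, 89] (4 swaps)
Pass 2: [10, 19, 19, 63, 88, 89] (3 swaps)

After 2 passes: [10, 19, 19, 63, 88, 89]


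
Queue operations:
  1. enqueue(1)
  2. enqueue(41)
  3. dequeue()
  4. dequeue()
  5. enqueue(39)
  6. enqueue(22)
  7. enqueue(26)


enqueue(1) -> [1]
enqueue(41) -> [1, 41]
dequeue()->1, [41]
dequeue()->41, []
enqueue(39) -> [39]
enqueue(22) -> [39, 22]
enqueue(26) -> [39, 22, 26]

Final queue: [39, 22, 26]


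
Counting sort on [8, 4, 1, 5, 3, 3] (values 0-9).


Input: [8, 4, 1, 5, 3, 3]
Counts: [0, 1, 0, 2, 1, 1, 0, 0, 1, 0]

Sorted: [1, 3, 3, 4, 5, 8]


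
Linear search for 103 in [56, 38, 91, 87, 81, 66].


i=0: 56!=103
i=1: 38!=103
i=2: 91!=103
i=3: 87!=103
i=4: 81!=103
i=5: 66!=103

Not found, 6 comps


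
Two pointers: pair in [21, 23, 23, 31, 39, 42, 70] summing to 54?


lo=0(21)+hi=6(70)=91
lo=0(21)+hi=5(42)=63
lo=0(21)+hi=4(39)=60
lo=0(21)+hi=3(31)=52
lo=1(23)+hi=3(31)=54

Yes: 23+31=54


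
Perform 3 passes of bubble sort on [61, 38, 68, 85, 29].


Initial: [61, 38, 68, 85, 29]
Pass 1: [38, 61, 68, 29, 85] (2 swaps)
Pass 2: [38, 61, 29, 68, 85] (1 swaps)
Pass 3: [38, 29, 61, 68, 85] (1 swaps)

After 3 passes: [38, 29, 61, 68, 85]


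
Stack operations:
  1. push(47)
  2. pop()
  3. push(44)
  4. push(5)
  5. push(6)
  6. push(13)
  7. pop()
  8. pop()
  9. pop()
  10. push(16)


push(47) -> [47]
pop()->47, []
push(44) -> [44]
push(5) -> [44, 5]
push(6) -> [44, 5, 6]
push(13) -> [44, 5, 6, 13]
pop()->13, [44, 5, 6]
pop()->6, [44, 5]
pop()->5, [44]
push(16) -> [44, 16]

Final stack: [44, 16]


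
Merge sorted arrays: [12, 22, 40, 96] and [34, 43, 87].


Take 12 from A
Take 22 from A
Take 34 from B
Take 40 from A
Take 43 from B
Take 87 from B

Merged: [12, 22, 34, 40, 43, 87, 96]


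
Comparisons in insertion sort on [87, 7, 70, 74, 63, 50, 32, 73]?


Algorithm: insertion sort
Input: [87, 7, 70, 74, 63, 50, 32, 73]
Sorted: [7, 32, 50, 63, 70, 73, 74, 87]

23


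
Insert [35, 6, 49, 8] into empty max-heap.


Insert 35: [35]
Insert 6: [35, 6]
Insert 49: [49, 6, 35]
Insert 8: [49, 8, 35, 6]

Final heap: [49, 8, 35, 6]


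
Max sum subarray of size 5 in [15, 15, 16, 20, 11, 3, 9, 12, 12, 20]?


[0:5]: 77
[1:6]: 65
[2:7]: 59
[3:8]: 55
[4:9]: 47
[5:10]: 56

Max: 77 at [0:5]


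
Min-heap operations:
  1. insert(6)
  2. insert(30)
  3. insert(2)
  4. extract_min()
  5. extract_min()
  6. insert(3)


insert(6) -> [6]
insert(30) -> [6, 30]
insert(2) -> [2, 30, 6]
extract_min()->2, [6, 30]
extract_min()->6, [30]
insert(3) -> [3, 30]

Final heap: [3, 30]


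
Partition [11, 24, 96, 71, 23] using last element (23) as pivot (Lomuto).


Pivot: 23
  11 <= 23: advance i (no swap)
Place pivot at 1: [11, 23, 96, 71, 24]

Partitioned: [11, 23, 96, 71, 24]


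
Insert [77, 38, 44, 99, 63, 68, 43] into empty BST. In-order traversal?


Insert 77: root
Insert 38: L from 77
Insert 44: L from 77 -> R from 38
Insert 99: R from 77
Insert 63: L from 77 -> R from 38 -> R from 44
Insert 68: L from 77 -> R from 38 -> R from 44 -> R from 63
Insert 43: L from 77 -> R from 38 -> L from 44

In-order: [38, 43, 44, 63, 68, 77, 99]


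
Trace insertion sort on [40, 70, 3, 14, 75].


Initial: [40, 70, 3, 14, 75]
Insert 70: [40, 70, 3, 14, 75]
Insert 3: [3, 40, 70, 14, 75]
Insert 14: [3, 14, 40, 70, 75]
Insert 75: [3, 14, 40, 70, 75]

Sorted: [3, 14, 40, 70, 75]


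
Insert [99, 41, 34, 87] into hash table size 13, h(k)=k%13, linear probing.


Insert 99: h=8 -> slot 8
Insert 41: h=2 -> slot 2
Insert 34: h=8, 1 probes -> slot 9
Insert 87: h=9, 1 probes -> slot 10

Table: [None, None, 41, None, None, None, None, None, 99, 34, 87, None, None]


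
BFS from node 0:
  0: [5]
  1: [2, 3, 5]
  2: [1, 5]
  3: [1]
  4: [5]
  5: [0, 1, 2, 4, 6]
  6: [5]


Visit 0, enqueue [5]
Visit 5, enqueue [1, 2, 4, 6]
Visit 1, enqueue [3]
Visit 2, enqueue []
Visit 4, enqueue []
Visit 6, enqueue []
Visit 3, enqueue []

BFS order: [0, 5, 1, 2, 4, 6, 3]


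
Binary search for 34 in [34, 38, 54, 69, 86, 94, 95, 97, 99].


Step 1: lo=0, hi=8, mid=4, val=86
Step 2: lo=0, hi=3, mid=1, val=38
Step 3: lo=0, hi=0, mid=0, val=34

Found at index 0


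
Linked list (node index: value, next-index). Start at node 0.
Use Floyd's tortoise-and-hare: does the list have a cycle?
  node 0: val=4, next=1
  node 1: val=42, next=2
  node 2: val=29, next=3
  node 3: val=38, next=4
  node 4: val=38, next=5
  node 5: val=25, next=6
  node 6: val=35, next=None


Floyd's tortoise (slow, +1) and hare (fast, +2):
  init: slow=0, fast=0
  step 1: slow=1, fast=2
  step 2: slow=2, fast=4
  step 3: slow=3, fast=6
  step 4: fast -> None, no cycle

Cycle: no


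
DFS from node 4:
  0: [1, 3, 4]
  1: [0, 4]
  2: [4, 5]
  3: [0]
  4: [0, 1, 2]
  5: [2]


Visit 4, push [2, 1, 0]
Visit 0, push [3, 1]
Visit 1, push []
Visit 3, push []
Visit 2, push [5]
Visit 5, push []

DFS order: [4, 0, 1, 3, 2, 5]


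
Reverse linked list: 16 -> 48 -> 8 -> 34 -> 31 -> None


Step 1: curr=16, set curr.next=prev(None) | reversed so far: 16
Step 2: curr=48, set curr.next=prev(16) | reversed so far: 48 -> 16
Step 3: curr=8, set curr.next=prev(48) | reversed so far: 8 -> 48 -> 16
Step 4: curr=34, set curr.next=prev(8) | reversed so far: 34 -> 8 -> 48 -> 16
Step 5: curr=31, set curr.next=prev(34) | reversed so far: 31 -> 34 -> 8 -> 48 -> 16

31 -> 34 -> 8 -> 48 -> 16 -> None


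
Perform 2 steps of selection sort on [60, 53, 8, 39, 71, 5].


Initial: [60, 53, 8, 39, 71, 5]
Step 1: min=5 at 5
  Swap: [5, 53, 8, 39, 71, 60]
Step 2: min=8 at 2
  Swap: [5, 8, 53, 39, 71, 60]

After 2 steps: [5, 8, 53, 39, 71, 60]


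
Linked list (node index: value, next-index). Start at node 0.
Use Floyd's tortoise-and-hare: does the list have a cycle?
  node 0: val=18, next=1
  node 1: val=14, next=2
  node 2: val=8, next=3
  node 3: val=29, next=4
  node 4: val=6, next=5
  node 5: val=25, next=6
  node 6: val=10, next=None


Floyd's tortoise (slow, +1) and hare (fast, +2):
  init: slow=0, fast=0
  step 1: slow=1, fast=2
  step 2: slow=2, fast=4
  step 3: slow=3, fast=6
  step 4: fast -> None, no cycle

Cycle: no


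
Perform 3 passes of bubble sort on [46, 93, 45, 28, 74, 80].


Initial: [46, 93, 45, 28, 74, 80]
Pass 1: [46, 45, 28, 74, 80, 93] (4 swaps)
Pass 2: [45, 28, 46, 74, 80, 93] (2 swaps)
Pass 3: [28, 45, 46, 74, 80, 93] (1 swaps)

After 3 passes: [28, 45, 46, 74, 80, 93]


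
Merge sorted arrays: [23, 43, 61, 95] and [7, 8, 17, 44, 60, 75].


Take 7 from B
Take 8 from B
Take 17 from B
Take 23 from A
Take 43 from A
Take 44 from B
Take 60 from B
Take 61 from A
Take 75 from B

Merged: [7, 8, 17, 23, 43, 44, 60, 61, 75, 95]


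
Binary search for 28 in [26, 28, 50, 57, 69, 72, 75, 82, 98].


Step 1: lo=0, hi=8, mid=4, val=69
Step 2: lo=0, hi=3, mid=1, val=28

Found at index 1


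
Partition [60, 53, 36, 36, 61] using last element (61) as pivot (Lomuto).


Pivot: 61
  60 <= 61: advance i (no swap)
  53 <= 61: advance i (no swap)
  36 <= 61: advance i (no swap)
  36 <= 61: advance i (no swap)
Place pivot at 4: [60, 53, 36, 36, 61]

Partitioned: [60, 53, 36, 36, 61]
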